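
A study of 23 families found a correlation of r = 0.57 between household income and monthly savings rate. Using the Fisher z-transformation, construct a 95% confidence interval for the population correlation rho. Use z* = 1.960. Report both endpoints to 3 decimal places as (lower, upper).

Fisher z: z_r = atanh(r) = ½·ln((1+0.57)/(1−0.57)) = 0.647523
SE(z) = 1/√(n−3) = 1/√20 = 0.223607
95% ⇒ z* = 1.960; margin = 1.960·0.223607 = 0.438270
CI on z-scale: (0.209253, 1.085793)
Back-transform: tanh(0.209253) = 0.206251, tanh(1.085793) = 0.795337

(0.206, 0.795)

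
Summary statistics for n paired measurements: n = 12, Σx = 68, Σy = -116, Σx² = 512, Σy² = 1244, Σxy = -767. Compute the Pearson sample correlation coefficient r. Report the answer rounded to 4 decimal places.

-0.8798

S_xy = nΣxy − ΣxΣy = 12·(-767) − 68·(-116) = -9204 − (-7888) = -1316
S_xx = nΣx² − (Σx)² = 12·512 − 68² = 6144 − 4624 = 1520
S_yy = nΣy² − (Σy)² = 12·1244 − (-116)² = 14928 − 13456 = 1472
r = S_xy / √(S_xx·S_yy) = -1316 / √(1520·1472) = -1316 / √2237440 = -1316 / 1495.8075 = -0.8798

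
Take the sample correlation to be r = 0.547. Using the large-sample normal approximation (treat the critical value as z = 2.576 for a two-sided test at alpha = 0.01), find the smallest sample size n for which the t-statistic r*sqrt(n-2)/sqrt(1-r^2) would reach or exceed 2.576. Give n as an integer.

r√(n−2)/√(1−r²) ≥ 2.576  ⇔  n−2 ≥ (2.576)²·(1−r²)/r²
(1−r²)/r² = (1−0.299209)/0.299209 = 2.3421
n ≥ 2 + 6.635776·2.3421 = 2 + 15.5417 = 17.5417
⌈17.5417⌉ = 18

18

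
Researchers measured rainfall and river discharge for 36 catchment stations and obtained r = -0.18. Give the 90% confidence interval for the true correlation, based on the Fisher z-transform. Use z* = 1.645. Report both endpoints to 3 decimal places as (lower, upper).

(-0.437, 0.104)

z_r = atanh(-0.18) = -0.181983;  SE = 1/√(n−3) = 1/√33 = 0.174078
z-limits: -0.181983 ± 1.645·0.174078 = -0.181983 ± 0.286358 = [-0.468341, 0.104375]
ρ-limits: (tanh -0.468341, tanh 0.104375) = (-0.437, 0.104)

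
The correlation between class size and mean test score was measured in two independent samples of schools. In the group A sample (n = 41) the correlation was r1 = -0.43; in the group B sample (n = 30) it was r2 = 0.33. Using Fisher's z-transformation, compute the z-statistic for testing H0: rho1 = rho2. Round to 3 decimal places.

Fisher z-transforms: z1 = atanh(-0.43) = -0.459897, z2 = atanh(0.33) = 0.342828; difference d = -0.802725
Var(d) = 1/38 + 1/27 = 0.0263158 + 0.0370370 = 0.0633528
z = d/√Var(d) = -0.802725 / √0.0633528 = -0.802725 / 0.251700 = -3.189

-3.189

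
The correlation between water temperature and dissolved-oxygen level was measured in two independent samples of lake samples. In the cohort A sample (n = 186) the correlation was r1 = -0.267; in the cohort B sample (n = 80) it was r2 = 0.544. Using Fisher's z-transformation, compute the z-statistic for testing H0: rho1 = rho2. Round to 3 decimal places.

-6.504

z1 = atanh(-0.267) = -0.273631,  z2 = atanh(0.544) = 0.609819
SE = √(1/(n1−3) + 1/(n2−3)) = √(1/183 + 1/77) = √(0.0054645 + 0.0129870) = √0.0184515 = 0.135836
z = (z1 − z2)/SE = (-0.273631 − 0.609819) / 0.135836 = -0.883450 / 0.135836 = -6.504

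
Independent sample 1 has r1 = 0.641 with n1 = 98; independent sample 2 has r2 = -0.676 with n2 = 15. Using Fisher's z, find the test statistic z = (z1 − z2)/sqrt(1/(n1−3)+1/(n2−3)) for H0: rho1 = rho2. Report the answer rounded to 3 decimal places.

z1 = atanh(0.641) = 0.759869,  z2 = atanh(-0.676) = -0.821711
SE = √(1/(n1−3) + 1/(n2−3)) = √(1/95 + 1/12) = √(0.0105263 + 0.0833333) = √0.0938596 = 0.306365
z = (z1 − z2)/SE = (0.759869 − (-0.821711)) / 0.306365 = 1.581580 / 0.306365 = 5.162

5.162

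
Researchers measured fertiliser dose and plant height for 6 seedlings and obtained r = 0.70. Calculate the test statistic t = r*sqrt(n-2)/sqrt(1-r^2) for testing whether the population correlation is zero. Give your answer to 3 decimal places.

1 − r² = 1 − 0.4900 = 0.5100;  √(1−r²) = 0.714143
√(n−2) = √4 = 2.000000
t = r·√(n−2)/√(1−r²) = 0.70 · 2.000000 / 0.714143 = 1.960

1.960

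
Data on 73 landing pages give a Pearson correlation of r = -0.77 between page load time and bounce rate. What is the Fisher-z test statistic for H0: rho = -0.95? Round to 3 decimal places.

Fisher z: atanh(-0.77) = -1.020328, atanh(-0.95) = -1.831781
z = (z_r − z_0)·√(n−3) = (-1.020328 − (-1.831781))·√70 = 0.811453 · 8.366600 = 6.789

6.789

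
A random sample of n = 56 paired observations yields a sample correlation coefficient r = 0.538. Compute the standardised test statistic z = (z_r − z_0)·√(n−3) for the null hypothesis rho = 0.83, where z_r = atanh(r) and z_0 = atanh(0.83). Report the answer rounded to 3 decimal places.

Fisher z: atanh(0.538) = 0.601337, atanh(0.83) = 1.188136
z = (z_r − z_0)·√(n−3) = (0.601337 − 1.188136)·√53 = -0.586799 · 7.280110 = -4.272

-4.272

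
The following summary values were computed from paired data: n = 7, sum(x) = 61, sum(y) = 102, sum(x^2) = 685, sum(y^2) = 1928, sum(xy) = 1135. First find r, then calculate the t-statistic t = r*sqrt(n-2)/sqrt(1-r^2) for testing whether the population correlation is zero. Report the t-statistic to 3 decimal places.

Numerator: nΣxy − (Σx)(Σy) = 7·1135 − (61)(102) = 1723
Denominator: √[(nΣx²−(Σx)²)(nΣy²−(Σy)²)]
  nΣx²−(Σx)² = 7·685 − 3721 = 1074;  nΣy²−(Σy)² = 7·1928 − 10404 = 3092
  √(1074·3092) = √3320808 = 1822.3084
r = 1723 / 1822.3084 = 0.9455
t = r·√(n−2)/√(1−r²) = 0.9455·√5 / √(1−0.893970) = 2.114202 / 0.325622 = 6.493

6.493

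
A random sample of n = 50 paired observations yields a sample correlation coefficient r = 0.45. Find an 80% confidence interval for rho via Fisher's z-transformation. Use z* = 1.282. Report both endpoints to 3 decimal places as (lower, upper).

z_r = atanh(0.45) = 0.484700;  SE = 1/√(n−3) = 1/√47 = 0.145865
z-limits: 0.484700 ± 1.282·0.145865 = 0.484700 ± 0.186999 = [0.297701, 0.671699]
ρ-limits: (tanh 0.297701, tanh 0.671699) = (0.289, 0.586)

(0.289, 0.586)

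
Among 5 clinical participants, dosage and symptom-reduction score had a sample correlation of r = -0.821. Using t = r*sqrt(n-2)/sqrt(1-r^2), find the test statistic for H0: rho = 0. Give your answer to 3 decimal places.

-2.491

t = r·√(n−2) / √(1−r²) with r = -0.821, n = 5
  = -0.821·√3 / √(1 − 0.674041)
  = -0.821·1.732051 / 0.570928
  = -1.422014 / 0.570928 = -2.491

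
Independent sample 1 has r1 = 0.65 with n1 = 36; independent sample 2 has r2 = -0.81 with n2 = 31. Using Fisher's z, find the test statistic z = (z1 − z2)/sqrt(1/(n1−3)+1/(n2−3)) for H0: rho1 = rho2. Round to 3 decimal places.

7.404

Fisher z-transforms: z1 = atanh(0.65) = 0.775299, z2 = atanh(-0.81) = -1.127029; difference d = 1.902328
Var(d) = 1/33 + 1/28 = 0.0303030 + 0.0357143 = 0.0660173
z = d/√Var(d) = 1.902328 / √0.0660173 = 1.902328 / 0.256938 = 7.404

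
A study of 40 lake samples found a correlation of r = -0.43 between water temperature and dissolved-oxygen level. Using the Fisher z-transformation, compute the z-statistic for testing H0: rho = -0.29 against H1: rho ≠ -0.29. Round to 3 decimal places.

-0.981

z_r = atanh(-0.43) = -0.459897,  z_0 = atanh(-0.29) = -0.298566
SE = 1/√(n−3) = 1/√37 = 0.164399
z = (z_r − z_0)/SE = (-0.459897 − (-0.298566)) / 0.164399 = -0.161331 / 0.164399 = -0.981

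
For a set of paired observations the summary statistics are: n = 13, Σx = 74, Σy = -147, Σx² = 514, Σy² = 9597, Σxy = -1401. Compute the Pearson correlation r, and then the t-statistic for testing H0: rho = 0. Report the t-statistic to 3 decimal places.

S_xy = nΣxy − ΣxΣy = 13·(-1401) − 74·(-147) = -18213 − (-10878) = -7335
S_xx = nΣx² − (Σx)² = 13·514 − 74² = 6682 − 5476 = 1206
S_yy = nΣy² − (Σy)² = 13·9597 − (-147)² = 124761 − 21609 = 103152
r = S_xy / √(S_xx·S_yy) = -7335 / √(1206·103152) = -7335 / √124401312 = -7335 / 11153.5336 = -0.6576
t = r·√(n−2)/√(1−r²) = -0.6576·√11 / √(1−0.432438) = -2.181012 / 0.753367 = -2.895

-2.895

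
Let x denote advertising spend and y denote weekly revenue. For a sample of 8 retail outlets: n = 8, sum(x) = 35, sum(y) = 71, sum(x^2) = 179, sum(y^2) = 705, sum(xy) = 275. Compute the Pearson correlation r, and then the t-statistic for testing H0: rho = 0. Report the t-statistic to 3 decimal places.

S_xy = nΣxy − ΣxΣy = 8·275 − 35·71 = 2200 − 2485 = -285
S_xx = nΣx² − (Σx)² = 8·179 − 35² = 1432 − 1225 = 207
S_yy = nΣy² − (Σy)² = 8·705 − 71² = 5640 − 5041 = 599
r = S_xy / √(S_xx·S_yy) = -285 / √(207·599) = -285 / √123993 = -285 / 352.1264 = -0.8094
t = r·√(n−2)/√(1−r²) = -0.8094·√6 / √(1−0.655128) = -1.982617 / 0.587258 = -3.376

-3.376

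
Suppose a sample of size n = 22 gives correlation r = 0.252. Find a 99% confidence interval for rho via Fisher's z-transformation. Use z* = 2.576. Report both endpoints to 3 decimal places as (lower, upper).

z_r = atanh(0.252) = 0.257547;  SE = 1/√(n−3) = 1/√19 = 0.229416
z-limits: 0.257547 ± 2.576·0.229416 = 0.257547 ± 0.590976 = [-0.333429, 0.848523]
ρ-limits: (tanh -0.333429, tanh 0.848523) = (-0.322, 0.690)

(-0.322, 0.690)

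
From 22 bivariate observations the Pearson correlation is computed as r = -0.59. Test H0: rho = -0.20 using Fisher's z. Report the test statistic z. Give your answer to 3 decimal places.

Fisher z: atanh(-0.59) = -0.677666, atanh(-0.20) = -0.202733
z = (z_r − z_0)·√(n−3) = (-0.677666 − (-0.202733))·√19 = -0.474933 · 4.358899 = -2.070

-2.070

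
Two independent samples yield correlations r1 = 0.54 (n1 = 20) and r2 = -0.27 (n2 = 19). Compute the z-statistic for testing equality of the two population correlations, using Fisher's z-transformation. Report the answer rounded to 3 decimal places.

2.529

z1 = atanh(0.54) = 0.604156,  z2 = atanh(-0.27) = -0.276864
SE = √(1/(n1−3) + 1/(n2−3)) = √(1/17 + 1/16) = √(0.0588235 + 0.0625000) = √0.1213235 = 0.348315
z = (z1 − z2)/SE = (0.604156 − (-0.276864)) / 0.348315 = 0.881020 / 0.348315 = 2.529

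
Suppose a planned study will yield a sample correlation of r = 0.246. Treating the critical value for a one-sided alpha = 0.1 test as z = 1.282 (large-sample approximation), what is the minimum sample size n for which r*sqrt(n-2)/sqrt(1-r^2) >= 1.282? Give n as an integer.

Need r·√(n−2)/√(1−r²) ≥ 1.282
√(n−2) ≥ 1.282·√(1−0.060516) / 0.246 = 1.282·0.969270 / 0.246 = 5.0512
n−2 ≥ 25.5146  ⇒  n ≥ 27.5146
Smallest integer n = 28

28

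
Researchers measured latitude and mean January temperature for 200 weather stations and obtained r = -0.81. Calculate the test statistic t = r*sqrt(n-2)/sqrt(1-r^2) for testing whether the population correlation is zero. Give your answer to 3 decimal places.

-19.436

t = r·√(n−2) / √(1−r²) with r = -0.81, n = 200
  = -0.81·√198 / √(1 − 0.6561)
  = -0.81·14.071247 / 0.586430
  = -11.397710 / 0.586430 = -19.436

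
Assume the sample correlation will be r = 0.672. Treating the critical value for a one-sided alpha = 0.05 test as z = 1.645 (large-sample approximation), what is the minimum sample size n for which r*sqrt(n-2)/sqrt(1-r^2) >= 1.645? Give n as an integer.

Need r·√(n−2)/√(1−r²) ≥ 1.645
√(n−2) ≥ 1.645·√(1−0.451584) / 0.672 = 1.645·0.740551 / 0.672 = 1.8128
n−2 ≥ 3.2862  ⇒  n ≥ 5.2862
Smallest integer n = 6

6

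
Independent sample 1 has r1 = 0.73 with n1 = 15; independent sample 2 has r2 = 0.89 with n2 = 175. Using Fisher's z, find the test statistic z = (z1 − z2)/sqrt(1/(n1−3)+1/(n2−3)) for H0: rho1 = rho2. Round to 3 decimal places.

-1.652

z1 = atanh(0.73) = 0.928727,  z2 = atanh(0.89) = 1.421926
SE = √(1/(n1−3) + 1/(n2−3)) = √(1/12 + 1/172) = √(0.0833333 + 0.0058140) = √0.0891473 = 0.298575
z = (z1 − z2)/SE = (0.928727 − 1.421926) / 0.298575 = -0.493199 / 0.298575 = -1.652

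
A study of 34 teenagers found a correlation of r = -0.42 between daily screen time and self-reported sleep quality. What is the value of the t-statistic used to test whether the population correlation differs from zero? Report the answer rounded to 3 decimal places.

t = r·√(n−2) / √(1−r²) with r = -0.42, n = 34
  = -0.42·√32 / √(1 − 0.1764)
  = -0.42·5.656854 / 0.907524
  = -2.375879 / 0.907524 = -2.618

-2.618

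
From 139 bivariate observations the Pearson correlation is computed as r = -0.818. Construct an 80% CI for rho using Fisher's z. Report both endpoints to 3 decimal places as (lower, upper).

Fisher z: z_r = atanh(r) = ½·ln((1+(-0.818))/(1−(-0.818))) = -1.150743
SE(z) = 1/√(n−3) = 1/√136 = 0.085749
80% ⇒ z* = 1.282; margin = 1.282·0.085749 = 0.109930
CI on z-scale: (-1.260673, -1.040813)
Back-transform: tanh(-1.260673) = -0.851250, tanh(-1.040813) = -0.778209

(-0.851, -0.778)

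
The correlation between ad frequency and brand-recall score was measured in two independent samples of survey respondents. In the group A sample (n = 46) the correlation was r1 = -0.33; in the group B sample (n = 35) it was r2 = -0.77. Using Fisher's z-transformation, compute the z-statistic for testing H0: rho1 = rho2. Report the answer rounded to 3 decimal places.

Fisher z-transforms: z1 = atanh(-0.33) = -0.342828, z2 = atanh(-0.77) = -1.020328; difference d = 0.677500
Var(d) = 1/43 + 1/32 = 0.0232558 + 0.0312500 = 0.0545058
z = d/√Var(d) = 0.677500 / √0.0545058 = 0.677500 / 0.233465 = 2.902

2.902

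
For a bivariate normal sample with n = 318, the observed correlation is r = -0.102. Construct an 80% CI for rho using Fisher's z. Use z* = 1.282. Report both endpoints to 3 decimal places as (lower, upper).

(-0.173, -0.030)

Fisher z: z_r = atanh(r) = ½·ln((1+(-0.102))/(1−(-0.102))) = -0.102356
SE(z) = 1/√(n−3) = 1/√315 = 0.056344
80% ⇒ z* = 1.282; margin = 1.282·0.056344 = 0.072233
CI on z-scale: (-0.174589, -0.030123)
Back-transform: tanh(-0.174589) = -0.172836, tanh(-0.030123) = -0.030114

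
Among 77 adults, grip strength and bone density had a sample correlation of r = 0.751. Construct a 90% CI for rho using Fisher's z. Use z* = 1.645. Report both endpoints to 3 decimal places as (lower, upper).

Fisher z: z_r = atanh(r) = ½·ln((1+0.751)/(1−0.751)) = 0.975245
SE(z) = 1/√(n−3) = 1/√74 = 0.116248
90% ⇒ z* = 1.645; margin = 1.645·0.116248 = 0.191228
CI on z-scale: (0.784017, 1.166473)
Back-transform: tanh(0.784017) = 0.655006, tanh(1.166473) = 0.823138

(0.655, 0.823)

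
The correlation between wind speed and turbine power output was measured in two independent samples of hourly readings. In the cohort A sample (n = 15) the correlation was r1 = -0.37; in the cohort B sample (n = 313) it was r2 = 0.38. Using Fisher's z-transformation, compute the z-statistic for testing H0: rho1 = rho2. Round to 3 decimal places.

Fisher z-transforms: z1 = atanh(-0.37) = -0.388423, z2 = atanh(0.38) = 0.400060; difference d = -0.788483
Var(d) = 1/12 + 1/310 = 0.0833333 + 0.0032258 = 0.0865591
z = d/√Var(d) = -0.788483 / √0.0865591 = -0.788483 / 0.294209 = -2.680

-2.680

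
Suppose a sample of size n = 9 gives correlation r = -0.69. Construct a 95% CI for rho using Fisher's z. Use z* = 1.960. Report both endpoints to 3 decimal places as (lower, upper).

(-0.929, -0.048)

Fisher z: z_r = atanh(r) = ½·ln((1+(-0.69))/(1−(-0.69))) = -0.847956
SE(z) = 1/√(n−3) = 1/√6 = 0.408248
95% ⇒ z* = 1.960; margin = 1.960·0.408248 = 0.800166
CI on z-scale: (-1.648122, -0.047790)
Back-transform: tanh(-1.648122) = -0.928599, tanh(-0.047790) = -0.047754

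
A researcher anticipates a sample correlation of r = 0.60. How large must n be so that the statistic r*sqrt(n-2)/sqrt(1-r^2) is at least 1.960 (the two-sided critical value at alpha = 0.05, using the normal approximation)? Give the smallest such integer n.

r√(n−2)/√(1−r²) ≥ 1.960  ⇔  n−2 ≥ (1.960)²·(1−r²)/r²
(1−r²)/r² = (1−0.3600)/0.3600 = 1.7778
n ≥ 2 + 3.8416·1.7778 = 2 + 6.8296 = 8.8296
⌈8.8296⌉ = 9

9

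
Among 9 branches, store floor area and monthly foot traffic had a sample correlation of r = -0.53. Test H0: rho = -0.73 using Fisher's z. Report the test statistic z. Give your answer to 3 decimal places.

Fisher z: atanh(-0.53) = -0.590145, atanh(-0.73) = -0.928727
z = (z_r − z_0)·√(n−3) = (-0.590145 − (-0.928727))·√6 = 0.338582 · 2.449490 = 0.829

0.829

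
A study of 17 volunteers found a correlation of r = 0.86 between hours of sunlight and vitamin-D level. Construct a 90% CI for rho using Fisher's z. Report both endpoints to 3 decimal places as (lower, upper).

z_r = atanh(0.86) = 1.293345;  SE = 1/√(n−3) = 1/√14 = 0.267261
z-limits: 1.293345 ± 1.645·0.267261 = 1.293345 ± 0.439644 = [0.853701, 1.732989]
ρ-limits: (tanh 0.853701, tanh 1.732989) = (0.693, 0.939)

(0.693, 0.939)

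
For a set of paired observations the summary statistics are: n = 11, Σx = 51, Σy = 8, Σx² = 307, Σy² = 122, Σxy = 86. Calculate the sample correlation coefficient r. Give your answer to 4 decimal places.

0.5402

Numerator: nΣxy − (Σx)(Σy) = 11·86 − (51)(8) = 538
Denominator: √[(nΣx²−(Σx)²)(nΣy²−(Σy)²)]
  nΣx²−(Σx)² = 11·307 − 2601 = 776;  nΣy²−(Σy)² = 11·122 − 64 = 1278
  √(776·1278) = √991728 = 995.8554
r = 538 / 995.8554 = 0.5402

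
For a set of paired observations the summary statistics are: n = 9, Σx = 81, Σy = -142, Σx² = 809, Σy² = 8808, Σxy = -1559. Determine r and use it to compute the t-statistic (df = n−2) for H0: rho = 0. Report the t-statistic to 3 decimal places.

-1.113

S_xy = nΣxy − ΣxΣy = 9·(-1559) − 81·(-142) = -14031 − (-11502) = -2529
S_xx = nΣx² − (Σx)² = 9·809 − 81² = 7281 − 6561 = 720
S_yy = nΣy² − (Σy)² = 9·8808 − (-142)² = 79272 − 20164 = 59108
r = S_xy / √(S_xx·S_yy) = -2529 / √(720·59108) = -2529 / √42557760 = -2529 / 6523.6309 = -0.3877
t = r·√(n−2)/√(1−r²) = -0.3877·√7 / √(1−0.150311) = -1.025758 / 0.921786 = -1.113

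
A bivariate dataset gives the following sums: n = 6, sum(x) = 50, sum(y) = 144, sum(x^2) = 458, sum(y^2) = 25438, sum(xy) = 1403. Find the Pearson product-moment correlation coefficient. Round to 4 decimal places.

0.2130

S_xy = nΣxy − ΣxΣy = 6·1403 − 50·144 = 8418 − 7200 = 1218
S_xx = nΣx² − (Σx)² = 6·458 − 50² = 2748 − 2500 = 248
S_yy = nΣy² − (Σy)² = 6·25438 − 144² = 152628 − 20736 = 131892
r = S_xy / √(S_xx·S_yy) = 1218 / √(248·131892) = 1218 / √32709216 = 1218 / 5719.1971 = 0.2130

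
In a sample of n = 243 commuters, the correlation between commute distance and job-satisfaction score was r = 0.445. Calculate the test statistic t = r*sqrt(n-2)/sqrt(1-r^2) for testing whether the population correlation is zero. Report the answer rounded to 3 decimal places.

t = r·√(n−2) / √(1−r²) with r = 0.445, n = 243
  = 0.445·√241 / √(1 − 0.198025)
  = 0.445·15.524175 / 0.895531
  = 6.908258 / 0.895531 = 7.714

7.714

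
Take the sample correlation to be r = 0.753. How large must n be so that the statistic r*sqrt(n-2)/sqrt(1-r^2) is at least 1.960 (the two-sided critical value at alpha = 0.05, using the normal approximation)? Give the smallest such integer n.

r√(n−2)/√(1−r²) ≥ 1.960  ⇔  n−2 ≥ (1.960)²·(1−r²)/r²
(1−r²)/r² = (1−0.567009)/0.567009 = 0.7636
n ≥ 2 + 3.8416·0.7636 = 2 + 2.9334 = 4.9334
⌈4.9334⌉ = 5

5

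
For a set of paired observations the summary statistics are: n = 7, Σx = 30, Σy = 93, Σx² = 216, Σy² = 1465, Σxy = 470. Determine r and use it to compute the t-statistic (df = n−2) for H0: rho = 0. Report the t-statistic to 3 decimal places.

Numerator: nΣxy − (Σx)(Σy) = 7·470 − (30)(93) = 500
Denominator: √[(nΣx²−(Σx)²)(nΣy²−(Σy)²)]
  nΣx²−(Σx)² = 7·216 − 900 = 612;  nΣy²−(Σy)² = 7·1465 − 8649 = 1606
  √(612·1606) = √982872 = 991.3990
r = 500 / 991.3990 = 0.5043
t = r·√(n−2)/√(1−r²) = 0.5043·√5 / √(1−0.254318) = 1.127649 / 0.863529 = 1.306

1.306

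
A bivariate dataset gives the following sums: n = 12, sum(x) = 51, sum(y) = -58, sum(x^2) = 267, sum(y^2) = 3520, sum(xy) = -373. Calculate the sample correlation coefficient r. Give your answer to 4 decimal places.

Numerator: nΣxy − (Σx)(Σy) = 12·(-373) − (51)(-58) = -1518
Denominator: √[(nΣx²−(Σx)²)(nΣy²−(Σy)²)]
  nΣx²−(Σx)² = 12·267 − 2601 = 603;  nΣy²−(Σy)² = 12·3520 − 3364 = 38876
  √(603·38876) = √23442228 = 4841.7175
r = -1518 / 4841.7175 = -0.3135

-0.3135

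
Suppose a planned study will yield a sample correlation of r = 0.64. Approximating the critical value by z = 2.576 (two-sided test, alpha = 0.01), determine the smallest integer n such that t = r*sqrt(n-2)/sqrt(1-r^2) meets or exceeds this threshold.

12

Need r·√(n−2)/√(1−r²) ≥ 2.576
√(n−2) ≥ 2.576·√(1−0.4096) / 0.64 = 2.576·0.768375 / 0.64 = 3.0927
n−2 ≥ 9.5648  ⇒  n ≥ 11.5648
Smallest integer n = 12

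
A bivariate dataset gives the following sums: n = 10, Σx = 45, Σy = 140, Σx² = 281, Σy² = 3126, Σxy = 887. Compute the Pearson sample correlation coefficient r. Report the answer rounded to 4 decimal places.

Numerator: nΣxy − (Σx)(Σy) = 10·887 − (45)(140) = 2570
Denominator: √[(nΣx²−(Σx)²)(nΣy²−(Σy)²)]
  nΣx²−(Σx)² = 10·281 − 2025 = 785;  nΣy²−(Σy)² = 10·3126 − 19600 = 11660
  √(785·11660) = √9153100 = 3025.4091
r = 2570 / 3025.4091 = 0.8495

0.8495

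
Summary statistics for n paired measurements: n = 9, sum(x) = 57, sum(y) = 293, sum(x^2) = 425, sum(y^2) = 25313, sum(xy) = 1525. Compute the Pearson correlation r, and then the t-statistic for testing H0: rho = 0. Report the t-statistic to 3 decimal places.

-0.922

Numerator: nΣxy − (Σx)(Σy) = 9·1525 − (57)(293) = -2976
Denominator: √[(nΣx²−(Σx)²)(nΣy²−(Σy)²)]
  nΣx²−(Σx)² = 9·425 − 3249 = 576;  nΣy²−(Σy)² = 9·25313 − 85849 = 141968
  √(576·141968) = √81773568 = 9042.8739
r = -2976 / 9042.8739 = -0.3291
t = r·√(n−2)/√(1−r²) = -0.3291·√7 / √(1−0.108307) = -0.870717 / 0.944295 = -0.922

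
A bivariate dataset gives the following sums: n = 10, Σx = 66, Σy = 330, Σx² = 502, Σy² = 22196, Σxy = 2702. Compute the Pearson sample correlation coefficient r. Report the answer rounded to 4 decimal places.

Numerator: nΣxy − (Σx)(Σy) = 10·2702 − (66)(330) = 5240
Denominator: √[(nΣx²−(Σx)²)(nΣy²−(Σy)²)]
  nΣx²−(Σx)² = 10·502 − 4356 = 664;  nΣy²−(Σy)² = 10·22196 − 108900 = 113060
  √(664·113060) = √75071840 = 8664.4007
r = 5240 / 8664.4007 = 0.6048

0.6048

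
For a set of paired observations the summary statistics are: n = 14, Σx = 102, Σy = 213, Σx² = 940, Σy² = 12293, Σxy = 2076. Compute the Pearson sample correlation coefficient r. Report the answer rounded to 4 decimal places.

0.3926

Numerator: nΣxy − (Σx)(Σy) = 14·2076 − (102)(213) = 7338
Denominator: √[(nΣx²−(Σx)²)(nΣy²−(Σy)²)]
  nΣx²−(Σx)² = 14·940 − 10404 = 2756;  nΣy²−(Σy)² = 14·12293 − 45369 = 126733
  √(2756·126733) = √349276148 = 18688.9312
r = 7338 / 18688.9312 = 0.3926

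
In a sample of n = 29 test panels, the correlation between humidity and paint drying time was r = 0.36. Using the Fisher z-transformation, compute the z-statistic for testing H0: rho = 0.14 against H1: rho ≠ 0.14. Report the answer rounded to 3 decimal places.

1.203

z_r = atanh(0.36) = 0.376886,  z_0 = atanh(0.14) = 0.140926
SE = 1/√(n−3) = 1/√26 = 0.196116
z = (z_r − z_0)/SE = (0.376886 − 0.140926) / 0.196116 = 0.235960 / 0.196116 = 1.203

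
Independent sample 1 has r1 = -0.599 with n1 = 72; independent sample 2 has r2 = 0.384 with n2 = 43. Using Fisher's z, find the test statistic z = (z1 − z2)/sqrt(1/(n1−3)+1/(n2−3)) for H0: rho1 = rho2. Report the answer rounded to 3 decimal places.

-5.517

Fisher z-transforms: z1 = atanh(-0.599) = -0.691586, z2 = atanh(0.384) = 0.404743; difference d = -1.096329
Var(d) = 1/69 + 1/40 = 0.0144928 + 0.0250000 = 0.0394928
z = d/√Var(d) = -1.096329 / √0.0394928 = -1.096329 / 0.198728 = -5.517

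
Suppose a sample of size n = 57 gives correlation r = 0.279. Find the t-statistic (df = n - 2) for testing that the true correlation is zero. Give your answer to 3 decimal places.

2.155

1 − r² = 1 − 0.077841 = 0.922159;  √(1−r²) = 0.960291
√(n−2) = √55 = 7.416198
t = r·√(n−2)/√(1−r²) = 0.279 · 7.416198 / 0.960291 = 2.155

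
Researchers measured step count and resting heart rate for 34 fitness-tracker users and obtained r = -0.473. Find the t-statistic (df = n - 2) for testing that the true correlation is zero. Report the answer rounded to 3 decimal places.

1 − r² = 1 − 0.223729 = 0.776271;  √(1−r²) = 0.881062
√(n−2) = √32 = 5.656854
t = r·√(n−2)/√(1−r²) = -0.473 · 5.656854 / 0.881062 = -3.037

-3.037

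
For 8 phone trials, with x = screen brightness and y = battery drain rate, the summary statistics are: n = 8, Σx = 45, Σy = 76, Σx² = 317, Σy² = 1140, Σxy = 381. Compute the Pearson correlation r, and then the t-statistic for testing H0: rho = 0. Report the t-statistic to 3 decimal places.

-0.727

S_xy = nΣxy − ΣxΣy = 8·381 − 45·76 = 3048 − 3420 = -372
S_xx = nΣx² − (Σx)² = 8·317 − 45² = 2536 − 2025 = 511
S_yy = nΣy² − (Σy)² = 8·1140 − 76² = 9120 − 5776 = 3344
r = S_xy / √(S_xx·S_yy) = -372 / √(511·3344) = -372 / √1708784 = -372 / 1307.2047 = -0.2846
t = r·√(n−2)/√(1−r²) = -0.2846·√6 / √(1−0.080997) = -0.697125 / 0.958646 = -0.727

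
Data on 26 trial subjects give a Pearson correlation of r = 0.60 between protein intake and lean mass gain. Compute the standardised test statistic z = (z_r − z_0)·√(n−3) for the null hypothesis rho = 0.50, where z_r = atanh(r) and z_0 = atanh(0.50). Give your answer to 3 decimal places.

Fisher z: atanh(0.60) = 0.693147, atanh(0.50) = 0.549306
z = (z_r − z_0)·√(n−3) = (0.693147 − 0.549306)·√23 = 0.143841 · 4.795832 = 0.690

0.690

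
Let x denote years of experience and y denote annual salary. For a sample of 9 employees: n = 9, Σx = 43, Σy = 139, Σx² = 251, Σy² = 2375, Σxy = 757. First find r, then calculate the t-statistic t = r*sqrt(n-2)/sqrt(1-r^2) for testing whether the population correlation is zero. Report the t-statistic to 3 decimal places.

S_xy = nΣxy − ΣxΣy = 9·757 − 43·139 = 6813 − 5977 = 836
S_xx = nΣx² − (Σx)² = 9·251 − 43² = 2259 − 1849 = 410
S_yy = nΣy² − (Σy)² = 9·2375 − 139² = 21375 − 19321 = 2054
r = S_xy / √(S_xx·S_yy) = 836 / √(410·2054) = 836 / √842140 = 836 / 917.6819 = 0.9110
t = r·√(n−2)/√(1−r²) = 0.9110·√7 / √(1−0.829921) = 2.410279 / 0.412406 = 5.844

5.844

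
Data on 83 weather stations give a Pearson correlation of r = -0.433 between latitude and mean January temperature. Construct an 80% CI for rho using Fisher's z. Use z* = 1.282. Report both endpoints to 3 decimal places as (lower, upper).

Fisher z: z_r = atanh(r) = ½·ln((1+(-0.433))/(1−(-0.433))) = -0.463583
SE(z) = 1/√(n−3) = 1/√80 = 0.111803
80% ⇒ z* = 1.282; margin = 1.282·0.111803 = 0.143331
CI on z-scale: (-0.606914, -0.320252)
Back-transform: tanh(-0.606914) = -0.541951, tanh(-0.320252) = -0.309735

(-0.542, -0.310)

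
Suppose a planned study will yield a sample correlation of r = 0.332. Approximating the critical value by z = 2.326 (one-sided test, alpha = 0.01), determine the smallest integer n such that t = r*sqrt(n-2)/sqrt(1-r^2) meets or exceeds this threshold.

Need r·√(n−2)/√(1−r²) ≥ 2.326
√(n−2) ≥ 2.326·√(1−0.110224) / 0.332 = 2.326·0.943279 / 0.332 = 6.6086
n−2 ≥ 43.6736  ⇒  n ≥ 45.6736
Smallest integer n = 46

46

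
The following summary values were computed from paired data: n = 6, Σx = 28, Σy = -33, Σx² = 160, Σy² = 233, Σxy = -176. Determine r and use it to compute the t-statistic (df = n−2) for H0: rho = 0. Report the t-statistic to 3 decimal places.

-1.373

S_xy = nΣxy − ΣxΣy = 6·(-176) − 28·(-33) = -1056 − (-924) = -132
S_xx = nΣx² − (Σx)² = 6·160 − 28² = 960 − 784 = 176
S_yy = nΣy² − (Σy)² = 6·233 − (-33)² = 1398 − 1089 = 309
r = S_xy / √(S_xx·S_yy) = -132 / √(176·309) = -132 / √54384 = -132 / 233.2038 = -0.5660
t = r·√(n−2)/√(1−r²) = -0.5660·√4 / √(1−0.320356) = -1.132000 / 0.824405 = -1.373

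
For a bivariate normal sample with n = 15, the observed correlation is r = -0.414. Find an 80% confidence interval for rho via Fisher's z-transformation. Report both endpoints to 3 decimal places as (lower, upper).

(-0.670, -0.070)

Fisher z: z_r = atanh(r) = ½·ln((1+(-0.414))/(1−(-0.414))) = -0.440429
SE(z) = 1/√(n−3) = 1/√12 = 0.288675
80% ⇒ z* = 1.282; margin = 1.282·0.288675 = 0.370081
CI on z-scale: (-0.810510, -0.070348)
Back-transform: tanh(-0.810510) = -0.669872, tanh(-0.070348) = -0.070232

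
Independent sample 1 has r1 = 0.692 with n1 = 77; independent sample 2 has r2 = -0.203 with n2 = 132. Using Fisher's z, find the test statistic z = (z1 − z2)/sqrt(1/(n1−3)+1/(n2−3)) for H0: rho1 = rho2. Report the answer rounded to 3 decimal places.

Fisher z-transforms: z1 = atanh(0.692) = 0.851783, z2 = atanh(-0.203) = -0.205860; difference d = 1.057643
Var(d) = 1/74 + 1/129 = 0.0135135 + 0.0077519 = 0.0212654
z = d/√Var(d) = 1.057643 / √0.0212654 = 1.057643 / 0.145827 = 7.253

7.253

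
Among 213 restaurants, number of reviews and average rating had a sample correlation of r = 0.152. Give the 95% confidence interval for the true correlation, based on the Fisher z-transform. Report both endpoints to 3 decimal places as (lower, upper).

(0.018, 0.281)

z_r = atanh(0.152) = 0.153187;  SE = 1/√(n−3) = 1/√210 = 0.069007
z-limits: 0.153187 ± 1.960·0.069007 = 0.153187 ± 0.135254 = [0.017933, 0.288441]
ρ-limits: (tanh 0.017933, tanh 0.288441) = (0.018, 0.281)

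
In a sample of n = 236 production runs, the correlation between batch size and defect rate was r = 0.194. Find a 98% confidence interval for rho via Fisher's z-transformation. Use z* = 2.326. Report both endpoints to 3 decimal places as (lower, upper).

z_r = atanh(0.194) = 0.196490;  SE = 1/√(n−3) = 1/√233 = 0.065512
z-limits: 0.196490 ± 2.326·0.065512 = 0.196490 ± 0.152381 = [0.044109, 0.348871]
ρ-limits: (tanh 0.044109, tanh 0.348871) = (0.044, 0.335)

(0.044, 0.335)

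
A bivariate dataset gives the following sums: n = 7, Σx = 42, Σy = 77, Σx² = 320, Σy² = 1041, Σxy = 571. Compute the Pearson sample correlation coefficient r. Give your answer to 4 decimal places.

S_xy = nΣxy − ΣxΣy = 7·571 − 42·77 = 3997 − 3234 = 763
S_xx = nΣx² − (Σx)² = 7·320 − 42² = 2240 − 1764 = 476
S_yy = nΣy² − (Σy)² = 7·1041 − 77² = 7287 − 5929 = 1358
r = S_xy / √(S_xx·S_yy) = 763 / √(476·1358) = 763 / √646408 = 763 / 803.9950 = 0.9490

0.9490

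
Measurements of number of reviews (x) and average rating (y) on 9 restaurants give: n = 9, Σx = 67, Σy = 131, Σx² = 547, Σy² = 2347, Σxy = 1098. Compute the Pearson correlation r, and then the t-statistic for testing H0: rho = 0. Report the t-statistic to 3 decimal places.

4.141

Numerator: nΣxy − (Σx)(Σy) = 9·1098 − (67)(131) = 1105
Denominator: √[(nΣx²−(Σx)²)(nΣy²−(Σy)²)]
  nΣx²−(Σx)² = 9·547 − 4489 = 434;  nΣy²−(Σy)² = 9·2347 − 17161 = 3962
  √(434·3962) = √1719508 = 1311.3001
r = 1105 / 1311.3001 = 0.8427
t = r·√(n−2)/√(1−r²) = 0.8427·√7 / √(1−0.710143) = 2.229575 / 0.538384 = 4.141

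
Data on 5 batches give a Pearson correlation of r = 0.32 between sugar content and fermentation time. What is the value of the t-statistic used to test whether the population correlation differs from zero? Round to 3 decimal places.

t = r·√(n−2) / √(1−r²) with r = 0.32, n = 5
  = 0.32·√3 / √(1 − 0.1024)
  = 0.32·1.732051 / 0.947418
  = 0.554256 / 0.947418 = 0.585

0.585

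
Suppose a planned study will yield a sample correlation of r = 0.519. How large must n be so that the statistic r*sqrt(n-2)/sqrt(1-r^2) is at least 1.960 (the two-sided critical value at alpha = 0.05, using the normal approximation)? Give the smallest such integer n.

13

Need r·√(n−2)/√(1−r²) ≥ 1.960
√(n−2) ≥ 1.960·√(1−0.269361) / 0.519 = 1.960·0.854774 / 0.519 = 3.2280
n−2 ≥ 10.4200  ⇒  n ≥ 12.4200
Smallest integer n = 13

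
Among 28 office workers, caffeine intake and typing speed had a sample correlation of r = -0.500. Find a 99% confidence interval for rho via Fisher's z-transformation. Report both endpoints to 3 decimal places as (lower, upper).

Fisher z: z_r = atanh(r) = ½·ln((1+(-0.500))/(1−(-0.500))) = -0.549306
SE(z) = 1/√(n−3) = 1/√25 = 0.200000
99% ⇒ z* = 2.576; margin = 2.576·0.200000 = 0.515200
CI on z-scale: (-1.064506, -0.034106)
Back-transform: tanh(-1.064506) = -0.787382, tanh(-0.034106) = -0.034093

(-0.787, -0.034)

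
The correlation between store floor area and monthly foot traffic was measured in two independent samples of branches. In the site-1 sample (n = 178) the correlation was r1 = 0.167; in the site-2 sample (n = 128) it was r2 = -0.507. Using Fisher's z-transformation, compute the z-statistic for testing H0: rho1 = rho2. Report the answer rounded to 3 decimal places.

Fisher z-transforms: z1 = atanh(0.167) = 0.168579, z2 = atanh(-0.507) = -0.558684; difference d = 0.727263
Var(d) = 1/175 + 1/125 = 0.0057143 + 0.0080000 = 0.0137143
z = d/√Var(d) = 0.727263 / √0.0137143 = 0.727263 / 0.117108 = 6.210

6.210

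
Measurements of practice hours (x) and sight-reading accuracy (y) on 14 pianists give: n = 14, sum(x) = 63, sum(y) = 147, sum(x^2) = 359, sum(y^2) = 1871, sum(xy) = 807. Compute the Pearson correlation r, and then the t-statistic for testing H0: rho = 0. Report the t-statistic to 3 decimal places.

Numerator: nΣxy − (Σx)(Σy) = 14·807 − (63)(147) = 2037
Denominator: √[(nΣx²−(Σx)²)(nΣy²−(Σy)²)]
  nΣx²−(Σx)² = 14·359 − 3969 = 1057;  nΣy²−(Σy)² = 14·1871 − 21609 = 4585
  √(1057·4585) = √4846345 = 2201.4416
r = 2037 / 2201.4416 = 0.9253
t = r·√(n−2)/√(1−r²) = 0.9253·√12 / √(1−0.856180) = 3.205333 / 0.379236 = 8.452

8.452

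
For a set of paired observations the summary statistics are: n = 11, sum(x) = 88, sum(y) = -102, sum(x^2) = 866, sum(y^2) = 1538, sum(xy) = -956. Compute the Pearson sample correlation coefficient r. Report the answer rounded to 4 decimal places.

-0.4520

S_xy = nΣxy − ΣxΣy = 11·(-956) − 88·(-102) = -10516 − (-8976) = -1540
S_xx = nΣx² − (Σx)² = 11·866 − 88² = 9526 − 7744 = 1782
S_yy = nΣy² − (Σy)² = 11·1538 − (-102)² = 16918 − 10404 = 6514
r = S_xy / √(S_xx·S_yy) = -1540 / √(1782·6514) = -1540 / √11607948 = -1540 / 3407.0439 = -0.4520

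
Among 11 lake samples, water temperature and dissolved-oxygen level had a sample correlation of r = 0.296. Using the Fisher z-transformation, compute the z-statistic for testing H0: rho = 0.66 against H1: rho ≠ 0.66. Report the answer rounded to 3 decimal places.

z_r = atanh(0.296) = 0.305130,  z_0 = atanh(0.66) = 0.792814
SE = 1/√(n−3) = 1/√8 = 0.353553
z = (z_r − z_0)/SE = (0.305130 − 0.792814) / 0.353553 = -0.487684 / 0.353553 = -1.379

-1.379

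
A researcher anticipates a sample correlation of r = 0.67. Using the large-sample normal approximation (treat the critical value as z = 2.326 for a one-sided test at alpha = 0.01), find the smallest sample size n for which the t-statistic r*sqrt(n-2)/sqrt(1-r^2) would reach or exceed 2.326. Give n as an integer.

r√(n−2)/√(1−r²) ≥ 2.326  ⇔  n−2 ≥ (2.326)²·(1−r²)/r²
(1−r²)/r² = (1−0.4489)/0.4489 = 1.2277
n ≥ 2 + 5.410276·1.2277 = 2 + 6.6422 = 8.6422
⌈8.6422⌉ = 9

9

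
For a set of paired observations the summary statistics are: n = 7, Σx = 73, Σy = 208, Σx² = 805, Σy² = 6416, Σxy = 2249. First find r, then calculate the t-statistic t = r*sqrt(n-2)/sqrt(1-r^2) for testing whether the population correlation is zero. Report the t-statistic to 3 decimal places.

Numerator: nΣxy − (Σx)(Σy) = 7·2249 − (73)(208) = 559
Denominator: √[(nΣx²−(Σx)²)(nΣy²−(Σy)²)]
  nΣx²−(Σx)² = 7·805 − 5329 = 306;  nΣy²−(Σy)² = 7·6416 − 43264 = 1648
  √(306·1648) = √504288 = 710.1324
r = 559 / 710.1324 = 0.7872
t = r·√(n−2)/√(1−r²) = 0.7872·√5 / √(1−0.619684) = 1.760233 / 0.616698 = 2.854

2.854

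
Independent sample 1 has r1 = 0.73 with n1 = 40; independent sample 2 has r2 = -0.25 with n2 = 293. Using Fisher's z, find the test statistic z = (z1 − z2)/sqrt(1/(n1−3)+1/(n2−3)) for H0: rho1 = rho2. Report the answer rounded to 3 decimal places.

6.783

z1 = atanh(0.73) = 0.928727,  z2 = atanh(-0.25) = -0.255413
SE = √(1/(n1−3) + 1/(n2−3)) = √(1/37 + 1/290) = √(0.0270270 + 0.0034483) = √0.0304753 = 0.174572
z = (z1 − z2)/SE = (0.928727 − (-0.255413)) / 0.174572 = 1.184140 / 0.174572 = 6.783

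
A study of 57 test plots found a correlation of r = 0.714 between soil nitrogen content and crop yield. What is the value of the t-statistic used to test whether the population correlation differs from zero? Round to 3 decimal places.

1 − r² = 1 − 0.509796 = 0.490204;  √(1−r²) = 0.700146
√(n−2) = √55 = 7.416198
t = r·√(n−2)/√(1−r²) = 0.714 · 7.416198 / 0.700146 = 7.563

7.563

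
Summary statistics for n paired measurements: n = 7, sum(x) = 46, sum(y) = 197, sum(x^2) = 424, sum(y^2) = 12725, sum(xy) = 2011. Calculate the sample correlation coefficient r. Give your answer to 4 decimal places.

S_xy = nΣxy − ΣxΣy = 7·2011 − 46·197 = 14077 − 9062 = 5015
S_xx = nΣx² − (Σx)² = 7·424 − 46² = 2968 − 2116 = 852
S_yy = nΣy² − (Σy)² = 7·12725 − 197² = 89075 − 38809 = 50266
r = S_xy / √(S_xx·S_yy) = 5015 / √(852·50266) = 5015 / √42826632 = 5015 / 6544.2060 = 0.7663

0.7663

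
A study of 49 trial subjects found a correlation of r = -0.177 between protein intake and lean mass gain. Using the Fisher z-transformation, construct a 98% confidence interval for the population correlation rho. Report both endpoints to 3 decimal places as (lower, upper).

(-0.479, 0.163)

Fisher z: z_r = atanh(r) = ½·ln((1+(-0.177))/(1−(-0.177))) = -0.178884
SE(z) = 1/√(n−3) = 1/√46 = 0.147442
98% ⇒ z* = 2.326; margin = 2.326·0.147442 = 0.342950
CI on z-scale: (-0.521834, 0.164066)
Back-transform: tanh(-0.521834) = -0.479114, tanh(0.164066) = 0.162610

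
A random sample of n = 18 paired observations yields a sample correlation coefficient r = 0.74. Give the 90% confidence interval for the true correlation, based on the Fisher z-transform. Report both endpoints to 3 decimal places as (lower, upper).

z_r = atanh(0.74) = 0.950479;  SE = 1/√(n−3) = 1/√15 = 0.258199
z-limits: 0.950479 ± 1.645·0.258199 = 0.950479 ± 0.424737 = [0.525742, 1.375216]
ρ-limits: (tanh 0.525742, tanh 1.375216) = (0.482, 0.880)

(0.482, 0.880)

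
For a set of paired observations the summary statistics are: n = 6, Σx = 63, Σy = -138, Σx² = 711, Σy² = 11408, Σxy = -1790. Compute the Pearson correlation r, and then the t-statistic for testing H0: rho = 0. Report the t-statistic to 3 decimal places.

S_xy = nΣxy − ΣxΣy = 6·(-1790) − 63·(-138) = -10740 − (-8694) = -2046
S_xx = nΣx² − (Σx)² = 6·711 − 63² = 4266 − 3969 = 297
S_yy = nΣy² − (Σy)² = 6·11408 − (-138)² = 68448 − 19044 = 49404
r = S_xy / √(S_xx·S_yy) = -2046 / √(297·49404) = -2046 / √14672988 = -2046 / 3830.5336 = -0.5341
t = r·√(n−2)/√(1−r²) = -0.5341·√4 / √(1−0.285263) = -1.068200 / 0.845421 = -1.264

-1.264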